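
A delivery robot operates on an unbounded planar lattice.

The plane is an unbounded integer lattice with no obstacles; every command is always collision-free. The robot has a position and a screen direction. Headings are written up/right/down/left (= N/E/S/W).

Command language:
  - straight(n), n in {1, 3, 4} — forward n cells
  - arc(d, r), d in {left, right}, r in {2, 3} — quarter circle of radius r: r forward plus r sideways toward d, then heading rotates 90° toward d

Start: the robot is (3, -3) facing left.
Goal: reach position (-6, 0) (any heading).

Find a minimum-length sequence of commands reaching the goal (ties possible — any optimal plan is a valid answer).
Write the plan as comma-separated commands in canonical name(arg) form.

arc(right, 3), arc(left, 3), arc(left, 3)

begin: (3, -3) facing left
1. arc(right, 3) → (0, 0) facing up
2. arc(left, 3) → (-3, 3) facing left
3. arc(left, 3) → (-6, 0) facing down
nothing shorter than 3 reaches the goal.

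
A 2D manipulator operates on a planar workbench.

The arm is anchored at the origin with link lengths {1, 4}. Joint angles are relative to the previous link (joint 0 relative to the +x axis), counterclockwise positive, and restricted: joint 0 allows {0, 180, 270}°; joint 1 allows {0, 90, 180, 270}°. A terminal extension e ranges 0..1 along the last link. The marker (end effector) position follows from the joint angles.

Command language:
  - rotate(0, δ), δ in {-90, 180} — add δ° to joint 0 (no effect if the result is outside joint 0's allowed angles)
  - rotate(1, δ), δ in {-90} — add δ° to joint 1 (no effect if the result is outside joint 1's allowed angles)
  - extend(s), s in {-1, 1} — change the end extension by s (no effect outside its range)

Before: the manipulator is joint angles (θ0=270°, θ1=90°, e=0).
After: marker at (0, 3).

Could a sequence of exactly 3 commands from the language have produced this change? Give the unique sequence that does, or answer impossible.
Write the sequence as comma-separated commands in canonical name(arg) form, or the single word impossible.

rotate(1, -90), rotate(1, -90), rotate(1, -90)

begin: joint angles (θ0=270°, θ1=90°, e=0)
[1] after rotate(1, -90): joint angles (θ0=270°, θ1=0°, e=0)
[2] after rotate(1, -90): joint angles (θ0=270°, θ1=270°, e=0)
[3] after rotate(1, -90): joint angles (θ0=270°, θ1=180°, e=0)
no rival 3-sequence matches.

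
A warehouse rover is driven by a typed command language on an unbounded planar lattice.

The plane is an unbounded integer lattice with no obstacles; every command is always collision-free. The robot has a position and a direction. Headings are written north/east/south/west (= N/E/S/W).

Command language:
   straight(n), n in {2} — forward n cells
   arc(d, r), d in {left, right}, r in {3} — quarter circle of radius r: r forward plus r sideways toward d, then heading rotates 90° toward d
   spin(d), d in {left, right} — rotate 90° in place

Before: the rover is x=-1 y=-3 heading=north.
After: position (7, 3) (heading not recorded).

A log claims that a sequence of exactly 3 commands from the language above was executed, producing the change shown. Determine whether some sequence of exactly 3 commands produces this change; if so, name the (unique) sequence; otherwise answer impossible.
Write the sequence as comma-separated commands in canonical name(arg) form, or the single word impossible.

arc(right, 3), straight(2), arc(left, 3)

key: order matters: swapping arc(right, 3) and arc(left, 3) lands elsewhere
initial: x=-1 y=-3 heading=north
[1] after arc(right, 3): x=2 y=0 heading=east
[2] after straight(2): x=4 y=0 heading=east
[3] after arc(left, 3): x=7 y=3 heading=north
no other 3-command option fits: unique.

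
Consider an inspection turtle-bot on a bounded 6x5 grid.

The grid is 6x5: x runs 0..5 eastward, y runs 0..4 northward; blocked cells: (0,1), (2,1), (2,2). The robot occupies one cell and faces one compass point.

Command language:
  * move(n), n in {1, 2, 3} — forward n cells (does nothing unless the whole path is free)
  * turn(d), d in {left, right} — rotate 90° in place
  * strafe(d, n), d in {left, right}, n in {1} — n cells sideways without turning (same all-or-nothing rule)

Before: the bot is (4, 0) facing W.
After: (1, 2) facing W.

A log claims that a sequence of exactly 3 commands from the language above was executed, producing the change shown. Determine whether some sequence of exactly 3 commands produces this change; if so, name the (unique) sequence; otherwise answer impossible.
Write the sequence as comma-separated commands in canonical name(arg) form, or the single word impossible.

key: still facing W at the end — nothing in the sequence rotates
initial: (4, 0) facing W
[1] after move(3): (1, 0) facing W
[2] after strafe(right, 1): (1, 1) facing W
[3] after strafe(right, 1): (1, 2) facing W
no rival 3-sequence matches.

move(3), strafe(right, 1), strafe(right, 1)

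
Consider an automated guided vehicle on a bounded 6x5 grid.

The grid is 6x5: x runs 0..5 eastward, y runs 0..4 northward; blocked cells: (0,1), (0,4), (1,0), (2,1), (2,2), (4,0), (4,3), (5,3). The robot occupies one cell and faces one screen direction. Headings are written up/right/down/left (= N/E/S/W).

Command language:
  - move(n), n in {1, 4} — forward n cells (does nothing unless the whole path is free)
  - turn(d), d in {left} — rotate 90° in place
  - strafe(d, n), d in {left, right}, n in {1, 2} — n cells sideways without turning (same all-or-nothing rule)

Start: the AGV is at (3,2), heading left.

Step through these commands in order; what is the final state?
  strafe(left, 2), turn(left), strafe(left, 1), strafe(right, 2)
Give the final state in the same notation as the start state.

t0: at (3,2), heading left
1. strafe(left, 2) → at (3,0), heading left
2. turn(left) → at (3,0), heading down
3. strafe(left, 1) → at (3,0), heading down
4. strafe(right, 2) → at (3,0), heading down

at (3,0), heading down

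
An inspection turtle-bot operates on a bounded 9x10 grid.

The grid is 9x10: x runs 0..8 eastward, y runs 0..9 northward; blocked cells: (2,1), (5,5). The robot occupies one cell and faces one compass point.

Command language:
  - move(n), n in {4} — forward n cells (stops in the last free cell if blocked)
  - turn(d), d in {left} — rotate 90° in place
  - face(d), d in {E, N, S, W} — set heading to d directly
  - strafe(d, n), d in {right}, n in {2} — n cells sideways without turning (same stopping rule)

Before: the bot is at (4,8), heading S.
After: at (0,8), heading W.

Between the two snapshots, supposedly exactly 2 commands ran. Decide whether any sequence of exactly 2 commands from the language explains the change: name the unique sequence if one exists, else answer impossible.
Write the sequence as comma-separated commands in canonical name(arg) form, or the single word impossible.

key: position moved to (0,8) AND the heading swung to W — translation plus rotation needed
t0: at (4,8), heading S
[1] after face(W): at (4,8), heading W
[2] after move(4): at (0,8), heading W
no other 2-command option fits: unique.

face(W), move(4)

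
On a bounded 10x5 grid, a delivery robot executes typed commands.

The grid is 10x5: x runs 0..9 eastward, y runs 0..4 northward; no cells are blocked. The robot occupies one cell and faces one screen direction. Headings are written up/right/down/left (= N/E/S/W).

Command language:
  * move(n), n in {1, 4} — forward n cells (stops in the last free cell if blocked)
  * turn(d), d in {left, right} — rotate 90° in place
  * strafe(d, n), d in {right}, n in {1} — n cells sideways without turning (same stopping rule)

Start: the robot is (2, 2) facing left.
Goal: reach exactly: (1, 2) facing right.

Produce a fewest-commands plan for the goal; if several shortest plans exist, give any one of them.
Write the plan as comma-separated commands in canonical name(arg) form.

move(1), turn(right), turn(right)

start: (2, 2) facing left
[1] after move(1): (1, 2) facing left
[2] after turn(right): (1, 2) facing up
[3] after turn(right): (1, 2) facing right
minimal: 3 command(s), checked below 3.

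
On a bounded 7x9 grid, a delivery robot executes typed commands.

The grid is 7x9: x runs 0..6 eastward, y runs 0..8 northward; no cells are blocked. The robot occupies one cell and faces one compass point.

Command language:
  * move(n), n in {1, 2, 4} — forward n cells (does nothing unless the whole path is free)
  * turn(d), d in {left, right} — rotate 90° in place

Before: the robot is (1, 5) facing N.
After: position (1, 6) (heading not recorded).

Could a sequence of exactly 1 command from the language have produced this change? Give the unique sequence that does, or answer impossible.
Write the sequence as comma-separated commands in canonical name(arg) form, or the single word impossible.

t0: (1, 5) facing N
step 1 (move(1)): (1, 6) facing N
no rival 1-sequence matches.

move(1)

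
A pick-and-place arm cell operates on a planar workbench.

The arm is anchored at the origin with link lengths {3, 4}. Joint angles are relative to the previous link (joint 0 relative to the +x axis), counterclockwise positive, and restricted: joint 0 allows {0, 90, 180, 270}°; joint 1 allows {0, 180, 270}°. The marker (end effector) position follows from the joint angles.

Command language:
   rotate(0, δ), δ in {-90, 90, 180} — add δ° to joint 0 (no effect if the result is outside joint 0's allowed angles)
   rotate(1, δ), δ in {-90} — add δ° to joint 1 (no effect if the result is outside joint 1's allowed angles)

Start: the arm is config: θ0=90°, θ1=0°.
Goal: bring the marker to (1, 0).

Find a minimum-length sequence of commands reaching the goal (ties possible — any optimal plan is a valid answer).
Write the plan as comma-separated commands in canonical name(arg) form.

rotate(1, -90), rotate(1, -90), rotate(0, 90)

begin: config: θ0=90°, θ1=0°
t=1 rotate(1, -90) ⇒ config: θ0=90°, θ1=270°
t=2 rotate(1, -90) ⇒ config: θ0=90°, θ1=180°
t=3 rotate(0, 90) ⇒ config: θ0=180°, θ1=180°
minimal: 3 command(s), checked below 3.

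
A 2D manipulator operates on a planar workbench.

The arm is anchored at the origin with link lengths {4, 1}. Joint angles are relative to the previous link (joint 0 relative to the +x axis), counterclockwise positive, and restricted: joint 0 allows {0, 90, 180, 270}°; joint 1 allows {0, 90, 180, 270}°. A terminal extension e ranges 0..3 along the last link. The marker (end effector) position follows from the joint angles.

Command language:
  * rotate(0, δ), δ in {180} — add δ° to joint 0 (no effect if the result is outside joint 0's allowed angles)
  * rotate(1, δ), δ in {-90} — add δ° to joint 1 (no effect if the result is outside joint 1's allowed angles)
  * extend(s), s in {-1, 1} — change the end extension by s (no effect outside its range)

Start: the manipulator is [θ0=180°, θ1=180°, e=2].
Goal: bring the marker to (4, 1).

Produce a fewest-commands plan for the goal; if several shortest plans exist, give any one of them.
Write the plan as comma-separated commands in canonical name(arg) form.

rotate(0, 180), extend(-1), extend(-1), rotate(1, -90)

begin: [θ0=180°, θ1=180°, e=2]
t=1 rotate(0, 180) ⇒ [θ0=0°, θ1=180°, e=2]
t=2 extend(-1) ⇒ [θ0=0°, θ1=180°, e=1]
t=3 extend(-1) ⇒ [θ0=0°, θ1=180°, e=0]
t=4 rotate(1, -90) ⇒ [θ0=0°, θ1=90°, e=0]
nothing shorter than 4 reaches the goal.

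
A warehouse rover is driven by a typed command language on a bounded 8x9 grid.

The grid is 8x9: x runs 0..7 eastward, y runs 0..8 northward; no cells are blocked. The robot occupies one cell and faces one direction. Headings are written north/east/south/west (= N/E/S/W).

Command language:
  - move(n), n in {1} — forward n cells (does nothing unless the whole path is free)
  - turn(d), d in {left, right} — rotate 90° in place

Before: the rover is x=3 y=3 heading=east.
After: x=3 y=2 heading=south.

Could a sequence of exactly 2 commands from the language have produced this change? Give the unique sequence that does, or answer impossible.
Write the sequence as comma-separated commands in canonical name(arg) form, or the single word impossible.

turn(right), move(1)

key: running move(1) before turn(right) would end elsewhere — order is forced
initial: x=3 y=3 heading=east
[1] after turn(right): x=3 y=3 heading=south
[2] after move(1): x=3 y=2 heading=south
uniquely the one of 9 2-step routes that fits.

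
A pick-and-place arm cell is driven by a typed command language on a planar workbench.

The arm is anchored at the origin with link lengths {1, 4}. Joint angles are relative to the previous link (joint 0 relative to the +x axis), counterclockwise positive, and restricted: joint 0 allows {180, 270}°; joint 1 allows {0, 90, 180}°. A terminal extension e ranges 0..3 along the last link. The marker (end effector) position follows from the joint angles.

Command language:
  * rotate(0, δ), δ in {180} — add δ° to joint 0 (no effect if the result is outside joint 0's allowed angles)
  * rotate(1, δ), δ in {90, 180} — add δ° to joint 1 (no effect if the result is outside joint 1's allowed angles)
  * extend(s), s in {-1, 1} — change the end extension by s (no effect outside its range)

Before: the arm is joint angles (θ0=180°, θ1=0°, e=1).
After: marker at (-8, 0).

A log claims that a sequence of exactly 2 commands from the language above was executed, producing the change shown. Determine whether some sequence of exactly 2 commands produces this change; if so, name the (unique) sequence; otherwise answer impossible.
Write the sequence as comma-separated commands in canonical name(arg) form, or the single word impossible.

extend(1), extend(1)

initial: joint angles (θ0=180°, θ1=0°, e=1)
1. extend(1) → joint angles (θ0=180°, θ1=0°, e=2)
2. extend(1) → joint angles (θ0=180°, θ1=0°, e=3)
uniquely the one of 25 2-step routes that fits.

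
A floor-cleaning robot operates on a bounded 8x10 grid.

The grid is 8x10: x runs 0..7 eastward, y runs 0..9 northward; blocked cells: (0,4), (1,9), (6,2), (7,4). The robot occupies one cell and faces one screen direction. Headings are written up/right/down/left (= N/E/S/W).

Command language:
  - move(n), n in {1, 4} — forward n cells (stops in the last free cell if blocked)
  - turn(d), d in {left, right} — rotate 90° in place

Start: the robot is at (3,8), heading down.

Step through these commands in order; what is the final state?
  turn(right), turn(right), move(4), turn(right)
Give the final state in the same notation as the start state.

begin: at (3,8), heading down
step 1 (turn(right)): at (3,8), heading left
step 2 (turn(right)): at (3,8), heading up
step 3 (move(4)): at (3,9), heading up
step 4 (turn(right)): at (3,9), heading right

at (3,9), heading right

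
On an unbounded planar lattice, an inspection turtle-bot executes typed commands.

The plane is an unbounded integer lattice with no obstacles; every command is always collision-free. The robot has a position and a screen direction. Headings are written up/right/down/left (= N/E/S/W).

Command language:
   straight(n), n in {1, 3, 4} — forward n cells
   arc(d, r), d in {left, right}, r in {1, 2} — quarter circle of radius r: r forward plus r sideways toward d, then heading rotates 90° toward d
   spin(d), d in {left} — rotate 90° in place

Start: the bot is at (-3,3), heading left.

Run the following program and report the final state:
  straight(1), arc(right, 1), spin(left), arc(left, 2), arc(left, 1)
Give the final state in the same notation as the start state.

at (-6,1), heading right

t0: at (-3,3), heading left
t=1 straight(1) ⇒ at (-4,3), heading left
t=2 arc(right, 1) ⇒ at (-5,4), heading up
t=3 spin(left) ⇒ at (-5,4), heading left
t=4 arc(left, 2) ⇒ at (-7,2), heading down
t=5 arc(left, 1) ⇒ at (-6,1), heading right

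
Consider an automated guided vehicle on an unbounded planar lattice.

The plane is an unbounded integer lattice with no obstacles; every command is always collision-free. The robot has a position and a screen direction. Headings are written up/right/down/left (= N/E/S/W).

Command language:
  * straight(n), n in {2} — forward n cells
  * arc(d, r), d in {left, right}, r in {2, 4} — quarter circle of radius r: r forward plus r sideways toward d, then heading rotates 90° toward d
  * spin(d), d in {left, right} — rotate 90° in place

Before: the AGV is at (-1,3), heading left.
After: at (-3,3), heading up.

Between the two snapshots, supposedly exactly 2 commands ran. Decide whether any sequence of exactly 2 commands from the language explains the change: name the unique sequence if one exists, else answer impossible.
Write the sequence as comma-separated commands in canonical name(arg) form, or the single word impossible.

key: position moved to (-3,3) AND the heading swung to N — translation plus rotation needed
start: at (-1,3), heading left
1. straight(2) → at (-3,3), heading left
2. spin(right) → at (-3,3), heading up
no other 2-command option fits: unique.

straight(2), spin(right)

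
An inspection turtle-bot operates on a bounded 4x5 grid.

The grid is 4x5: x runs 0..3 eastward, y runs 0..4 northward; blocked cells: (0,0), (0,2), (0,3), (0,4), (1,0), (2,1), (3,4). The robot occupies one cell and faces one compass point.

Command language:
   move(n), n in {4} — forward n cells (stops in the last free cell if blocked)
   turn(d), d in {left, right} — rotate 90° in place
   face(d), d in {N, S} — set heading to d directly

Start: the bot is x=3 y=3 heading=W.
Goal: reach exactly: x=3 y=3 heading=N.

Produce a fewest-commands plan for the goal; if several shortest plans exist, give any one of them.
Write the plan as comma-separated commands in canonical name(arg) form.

start: x=3 y=3 heading=W
step 1 (turn(right)): x=3 y=3 heading=N
nothing shorter than 1 reaches the goal.

turn(right)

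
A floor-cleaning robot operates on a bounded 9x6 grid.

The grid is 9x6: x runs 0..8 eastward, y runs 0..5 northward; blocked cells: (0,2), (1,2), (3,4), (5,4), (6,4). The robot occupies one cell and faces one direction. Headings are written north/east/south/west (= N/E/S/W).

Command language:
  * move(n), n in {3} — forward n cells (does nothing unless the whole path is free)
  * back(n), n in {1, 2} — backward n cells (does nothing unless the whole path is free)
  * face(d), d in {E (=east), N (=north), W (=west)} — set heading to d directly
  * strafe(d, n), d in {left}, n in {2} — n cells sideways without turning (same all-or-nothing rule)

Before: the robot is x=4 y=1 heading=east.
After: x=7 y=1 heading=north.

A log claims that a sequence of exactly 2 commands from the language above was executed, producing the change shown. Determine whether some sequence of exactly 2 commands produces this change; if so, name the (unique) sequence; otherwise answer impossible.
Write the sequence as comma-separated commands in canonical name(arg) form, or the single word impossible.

move(3), face(N)

key: position moved to (7,1) AND the heading swung to N — translation plus rotation needed
start: x=4 y=1 heading=east
t=1 move(3) ⇒ x=7 y=1 heading=east
t=2 face(N) ⇒ x=7 y=1 heading=north
no other 2-command option fits: unique.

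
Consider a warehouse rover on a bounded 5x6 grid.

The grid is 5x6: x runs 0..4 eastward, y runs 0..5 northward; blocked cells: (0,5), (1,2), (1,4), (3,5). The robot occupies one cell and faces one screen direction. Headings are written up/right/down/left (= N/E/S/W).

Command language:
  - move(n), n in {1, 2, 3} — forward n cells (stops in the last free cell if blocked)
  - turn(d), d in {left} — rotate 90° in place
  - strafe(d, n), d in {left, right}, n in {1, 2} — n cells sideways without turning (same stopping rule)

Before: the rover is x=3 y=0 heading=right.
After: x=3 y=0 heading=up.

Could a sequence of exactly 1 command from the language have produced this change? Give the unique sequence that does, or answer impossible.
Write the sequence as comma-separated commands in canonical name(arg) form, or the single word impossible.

key: parked at (3,0) the whole time — nothing moves the robot
initial: x=3 y=0 heading=right
t=1 turn(left) ⇒ x=3 y=0 heading=up
no other 1-command option fits: unique.

turn(left)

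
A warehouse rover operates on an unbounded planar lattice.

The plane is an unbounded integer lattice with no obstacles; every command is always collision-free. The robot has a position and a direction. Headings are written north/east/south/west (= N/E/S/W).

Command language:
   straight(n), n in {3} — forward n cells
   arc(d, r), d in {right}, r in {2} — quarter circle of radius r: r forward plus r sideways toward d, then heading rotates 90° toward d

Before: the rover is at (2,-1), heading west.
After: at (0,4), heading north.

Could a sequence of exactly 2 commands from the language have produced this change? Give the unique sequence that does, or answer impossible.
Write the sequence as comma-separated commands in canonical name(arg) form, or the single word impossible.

key: cell and facing (now N) both changed — the 2 commands mix motion and turning
start: at (2,-1), heading west
[1] after arc(right, 2): at (0,1), heading north
[2] after straight(3): at (0,4), heading north
no rival 2-sequence matches.

arc(right, 2), straight(3)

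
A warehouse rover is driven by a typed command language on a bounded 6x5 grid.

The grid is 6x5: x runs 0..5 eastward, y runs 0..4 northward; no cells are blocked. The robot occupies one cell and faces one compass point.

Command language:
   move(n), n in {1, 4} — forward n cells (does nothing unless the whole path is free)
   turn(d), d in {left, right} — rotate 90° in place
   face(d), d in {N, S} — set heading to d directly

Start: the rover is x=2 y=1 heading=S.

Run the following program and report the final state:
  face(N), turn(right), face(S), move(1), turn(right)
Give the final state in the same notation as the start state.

x=2 y=0 heading=W

initial: x=2 y=1 heading=S
1. face(N) → x=2 y=1 heading=N
2. turn(right) → x=2 y=1 heading=E
3. face(S) → x=2 y=1 heading=S
4. move(1) → x=2 y=0 heading=S
5. turn(right) → x=2 y=0 heading=W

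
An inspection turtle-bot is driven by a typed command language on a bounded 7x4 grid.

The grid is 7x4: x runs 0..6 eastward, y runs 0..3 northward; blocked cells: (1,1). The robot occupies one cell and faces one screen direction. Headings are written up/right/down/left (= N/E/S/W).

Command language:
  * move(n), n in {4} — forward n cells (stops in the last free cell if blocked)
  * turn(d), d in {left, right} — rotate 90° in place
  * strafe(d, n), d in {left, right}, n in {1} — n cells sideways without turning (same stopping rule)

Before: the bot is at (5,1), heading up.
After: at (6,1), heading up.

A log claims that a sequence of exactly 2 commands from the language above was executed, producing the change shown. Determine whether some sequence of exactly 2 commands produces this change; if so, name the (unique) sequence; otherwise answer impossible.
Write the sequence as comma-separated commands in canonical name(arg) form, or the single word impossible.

strafe(right, 1), strafe(right, 1)

key: the second strafe(right, 1) runs into the grid edge before its full distance
from: at (5,1), heading up
[1] after strafe(right, 1): at (6,1), heading up
[2] after strafe(right, 1): at (6,1), heading up
all 25 alternatives checked — unique.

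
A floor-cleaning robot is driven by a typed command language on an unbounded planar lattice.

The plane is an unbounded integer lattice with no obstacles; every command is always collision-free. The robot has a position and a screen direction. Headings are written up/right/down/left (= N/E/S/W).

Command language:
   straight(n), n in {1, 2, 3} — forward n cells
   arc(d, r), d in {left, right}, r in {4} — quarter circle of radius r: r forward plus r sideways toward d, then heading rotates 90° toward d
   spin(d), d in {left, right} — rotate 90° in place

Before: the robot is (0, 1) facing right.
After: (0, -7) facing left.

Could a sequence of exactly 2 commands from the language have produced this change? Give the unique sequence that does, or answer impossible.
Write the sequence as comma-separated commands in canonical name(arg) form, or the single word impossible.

key: cell and facing (now W) both changed — the 2 commands mix motion and turning
begin: (0, 1) facing right
1. arc(right, 4) → (4, -3) facing down
2. arc(right, 4) → (0, -7) facing left
all 49 alternatives checked — unique.

arc(right, 4), arc(right, 4)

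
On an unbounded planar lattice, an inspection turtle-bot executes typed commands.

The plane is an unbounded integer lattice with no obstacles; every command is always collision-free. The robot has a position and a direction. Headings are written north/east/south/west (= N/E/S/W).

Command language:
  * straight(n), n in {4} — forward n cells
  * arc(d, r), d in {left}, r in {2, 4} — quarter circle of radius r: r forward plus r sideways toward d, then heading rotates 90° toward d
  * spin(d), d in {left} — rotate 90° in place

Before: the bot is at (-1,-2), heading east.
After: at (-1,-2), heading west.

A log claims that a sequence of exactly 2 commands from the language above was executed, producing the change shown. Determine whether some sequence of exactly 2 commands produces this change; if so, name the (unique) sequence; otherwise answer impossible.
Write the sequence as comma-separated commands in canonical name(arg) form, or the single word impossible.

spin(left), spin(left)

key: parked at (-1,-2) the whole time — nothing moves the robot
begin: at (-1,-2), heading east
1. spin(left) → at (-1,-2), heading north
2. spin(left) → at (-1,-2), heading west
no rival 2-sequence matches.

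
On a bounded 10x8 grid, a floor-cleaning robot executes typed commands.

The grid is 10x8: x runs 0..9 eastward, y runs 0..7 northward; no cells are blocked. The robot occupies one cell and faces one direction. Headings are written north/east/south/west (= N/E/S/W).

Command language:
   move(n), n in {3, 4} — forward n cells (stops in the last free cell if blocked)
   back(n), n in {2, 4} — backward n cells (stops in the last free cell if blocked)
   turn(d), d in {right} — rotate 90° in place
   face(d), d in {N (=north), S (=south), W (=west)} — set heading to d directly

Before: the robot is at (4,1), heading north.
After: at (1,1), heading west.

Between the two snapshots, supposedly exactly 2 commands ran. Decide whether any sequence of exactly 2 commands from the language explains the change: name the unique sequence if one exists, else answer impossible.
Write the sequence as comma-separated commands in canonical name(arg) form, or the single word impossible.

key: running move(3) before face(W) would end elsewhere — order is forced
begin: at (4,1), heading north
step 1 (face(W)): at (4,1), heading west
step 2 (move(3)): at (1,1), heading west
no rival 2-sequence matches.

face(W), move(3)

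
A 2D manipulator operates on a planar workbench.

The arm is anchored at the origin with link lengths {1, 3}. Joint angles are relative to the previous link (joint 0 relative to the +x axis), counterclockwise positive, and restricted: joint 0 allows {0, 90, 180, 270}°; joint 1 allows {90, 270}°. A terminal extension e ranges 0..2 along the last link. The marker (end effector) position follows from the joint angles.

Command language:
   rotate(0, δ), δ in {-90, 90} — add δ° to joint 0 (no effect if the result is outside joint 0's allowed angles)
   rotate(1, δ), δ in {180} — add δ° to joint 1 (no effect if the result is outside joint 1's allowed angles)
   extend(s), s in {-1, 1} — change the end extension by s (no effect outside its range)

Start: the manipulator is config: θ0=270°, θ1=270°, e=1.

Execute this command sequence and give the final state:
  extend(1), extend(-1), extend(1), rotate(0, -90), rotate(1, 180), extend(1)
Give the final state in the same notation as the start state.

config: θ0=180°, θ1=90°, e=2

begin: config: θ0=270°, θ1=270°, e=1
1. extend(1) → config: θ0=270°, θ1=270°, e=2
2. extend(-1) → config: θ0=270°, θ1=270°, e=1
3. extend(1) → config: θ0=270°, θ1=270°, e=2
4. rotate(0, -90) → config: θ0=180°, θ1=270°, e=2
5. rotate(1, 180) → config: θ0=180°, θ1=90°, e=2
6. extend(1) → config: θ0=180°, θ1=90°, e=2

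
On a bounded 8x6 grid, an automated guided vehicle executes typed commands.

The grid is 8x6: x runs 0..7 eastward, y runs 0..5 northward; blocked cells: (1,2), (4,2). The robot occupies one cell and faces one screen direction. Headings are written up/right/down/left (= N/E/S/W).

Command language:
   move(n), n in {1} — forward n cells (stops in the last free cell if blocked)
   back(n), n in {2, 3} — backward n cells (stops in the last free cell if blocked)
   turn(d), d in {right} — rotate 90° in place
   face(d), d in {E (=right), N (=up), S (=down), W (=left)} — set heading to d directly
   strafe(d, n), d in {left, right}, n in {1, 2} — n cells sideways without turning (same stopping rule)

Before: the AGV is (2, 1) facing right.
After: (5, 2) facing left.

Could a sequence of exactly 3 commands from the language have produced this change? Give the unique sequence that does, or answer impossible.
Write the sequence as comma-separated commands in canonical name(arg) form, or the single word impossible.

key: running strafe(right, 1) before face(W) would end elsewhere — order is forced
initial: (2, 1) facing right
[1] after face(W): (2, 1) facing left
[2] after back(3): (5, 1) facing left
[3] after strafe(right, 1): (5, 2) facing left
uniquely the one of 1728 3-step routes that fits.

face(W), back(3), strafe(right, 1)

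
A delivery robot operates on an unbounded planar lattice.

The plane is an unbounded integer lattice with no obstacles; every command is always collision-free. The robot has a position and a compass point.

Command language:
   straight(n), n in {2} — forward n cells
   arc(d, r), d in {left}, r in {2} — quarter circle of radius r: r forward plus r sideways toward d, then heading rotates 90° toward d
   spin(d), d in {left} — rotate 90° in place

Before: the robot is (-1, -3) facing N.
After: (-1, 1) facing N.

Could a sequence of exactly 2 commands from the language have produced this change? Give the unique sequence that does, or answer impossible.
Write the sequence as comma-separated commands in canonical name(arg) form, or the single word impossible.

key: still facing N at the end — nothing in the sequence rotates
initial: (-1, -3) facing N
t=1 straight(2) ⇒ (-1, -1) facing N
t=2 straight(2) ⇒ (-1, 1) facing N
all 9 alternatives checked — unique.

straight(2), straight(2)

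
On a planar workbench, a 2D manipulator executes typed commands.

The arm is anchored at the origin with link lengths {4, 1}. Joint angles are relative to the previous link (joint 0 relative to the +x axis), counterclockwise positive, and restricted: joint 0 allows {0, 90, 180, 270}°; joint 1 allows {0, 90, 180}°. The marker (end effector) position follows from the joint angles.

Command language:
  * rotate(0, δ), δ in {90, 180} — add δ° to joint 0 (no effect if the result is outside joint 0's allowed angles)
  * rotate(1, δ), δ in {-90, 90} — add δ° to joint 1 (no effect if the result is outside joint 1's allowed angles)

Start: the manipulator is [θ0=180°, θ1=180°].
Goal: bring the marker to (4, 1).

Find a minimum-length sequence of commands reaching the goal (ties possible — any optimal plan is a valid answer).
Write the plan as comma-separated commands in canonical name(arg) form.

rotate(1, -90), rotate(0, 180)

begin: [θ0=180°, θ1=180°]
1. rotate(1, -90) → [θ0=180°, θ1=90°]
2. rotate(0, 180) → [θ0=0°, θ1=90°]
shorter routes all fall short; 2 is best.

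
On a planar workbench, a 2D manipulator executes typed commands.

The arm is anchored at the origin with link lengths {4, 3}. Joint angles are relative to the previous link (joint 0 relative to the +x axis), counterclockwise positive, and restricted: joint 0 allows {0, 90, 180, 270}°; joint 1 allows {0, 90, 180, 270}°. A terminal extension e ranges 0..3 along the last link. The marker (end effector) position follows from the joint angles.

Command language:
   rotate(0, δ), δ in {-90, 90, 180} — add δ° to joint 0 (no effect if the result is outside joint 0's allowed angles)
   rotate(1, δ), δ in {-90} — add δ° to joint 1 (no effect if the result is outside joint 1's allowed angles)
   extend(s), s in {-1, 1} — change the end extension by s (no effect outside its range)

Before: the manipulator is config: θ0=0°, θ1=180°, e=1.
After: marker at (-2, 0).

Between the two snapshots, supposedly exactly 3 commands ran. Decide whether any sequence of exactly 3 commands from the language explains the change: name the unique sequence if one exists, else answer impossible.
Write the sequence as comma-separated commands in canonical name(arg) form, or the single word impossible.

initial: config: θ0=0°, θ1=180°, e=1
step 1 (extend(1)): config: θ0=0°, θ1=180°, e=2
step 2 (extend(1)): config: θ0=0°, θ1=180°, e=3
step 3 (extend(1)): config: θ0=0°, θ1=180°, e=3
no other 3-command option fits: unique.

extend(1), extend(1), extend(1)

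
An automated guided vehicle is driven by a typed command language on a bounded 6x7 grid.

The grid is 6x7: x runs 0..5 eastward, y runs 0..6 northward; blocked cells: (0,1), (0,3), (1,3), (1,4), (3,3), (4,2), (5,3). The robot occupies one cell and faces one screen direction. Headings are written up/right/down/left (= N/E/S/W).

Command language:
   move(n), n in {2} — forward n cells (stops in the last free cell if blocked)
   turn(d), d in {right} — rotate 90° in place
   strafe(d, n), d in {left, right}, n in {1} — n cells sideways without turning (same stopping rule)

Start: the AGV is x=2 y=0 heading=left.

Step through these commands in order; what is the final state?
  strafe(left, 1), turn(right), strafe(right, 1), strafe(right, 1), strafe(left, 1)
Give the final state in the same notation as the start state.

x=3 y=0 heading=up

from: x=2 y=0 heading=left
t=1 strafe(left, 1) ⇒ x=2 y=0 heading=left
t=2 turn(right) ⇒ x=2 y=0 heading=up
t=3 strafe(right, 1) ⇒ x=3 y=0 heading=up
t=4 strafe(right, 1) ⇒ x=4 y=0 heading=up
t=5 strafe(left, 1) ⇒ x=3 y=0 heading=up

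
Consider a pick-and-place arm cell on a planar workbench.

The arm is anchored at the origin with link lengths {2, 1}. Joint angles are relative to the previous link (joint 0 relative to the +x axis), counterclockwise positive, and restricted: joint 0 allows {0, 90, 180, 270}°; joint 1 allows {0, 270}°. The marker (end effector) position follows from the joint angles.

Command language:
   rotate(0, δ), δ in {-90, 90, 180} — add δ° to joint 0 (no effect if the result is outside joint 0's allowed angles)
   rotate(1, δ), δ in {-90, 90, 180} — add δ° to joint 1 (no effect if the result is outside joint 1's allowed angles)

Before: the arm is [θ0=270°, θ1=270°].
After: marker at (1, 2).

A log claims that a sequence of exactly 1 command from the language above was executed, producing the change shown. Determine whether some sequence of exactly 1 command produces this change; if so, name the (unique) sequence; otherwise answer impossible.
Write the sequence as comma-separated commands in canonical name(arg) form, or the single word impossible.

rotate(0, 180)

from: [θ0=270°, θ1=270°]
step 1 (rotate(0, 180)): [θ0=90°, θ1=270°]
no other 1-command option fits: unique.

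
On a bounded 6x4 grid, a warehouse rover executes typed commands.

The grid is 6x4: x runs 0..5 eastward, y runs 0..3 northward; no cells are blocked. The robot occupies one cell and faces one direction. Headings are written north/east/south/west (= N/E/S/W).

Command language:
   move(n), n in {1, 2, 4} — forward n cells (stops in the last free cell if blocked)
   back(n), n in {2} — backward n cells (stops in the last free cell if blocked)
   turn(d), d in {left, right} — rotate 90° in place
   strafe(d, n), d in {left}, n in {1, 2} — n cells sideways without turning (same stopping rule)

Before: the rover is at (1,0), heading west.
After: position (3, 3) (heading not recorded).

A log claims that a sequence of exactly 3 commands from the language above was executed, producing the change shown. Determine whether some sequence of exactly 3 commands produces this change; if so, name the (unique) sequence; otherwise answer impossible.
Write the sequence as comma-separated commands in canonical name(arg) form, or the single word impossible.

key: running move(4) before back(2) would end elsewhere — order is forced
t0: at (1,0), heading west
t=1 back(2) ⇒ at (3,0), heading west
t=2 turn(right) ⇒ at (3,0), heading north
t=3 move(4) ⇒ at (3,3), heading north
uniquely the one of 512 3-step routes that fits.

back(2), turn(right), move(4)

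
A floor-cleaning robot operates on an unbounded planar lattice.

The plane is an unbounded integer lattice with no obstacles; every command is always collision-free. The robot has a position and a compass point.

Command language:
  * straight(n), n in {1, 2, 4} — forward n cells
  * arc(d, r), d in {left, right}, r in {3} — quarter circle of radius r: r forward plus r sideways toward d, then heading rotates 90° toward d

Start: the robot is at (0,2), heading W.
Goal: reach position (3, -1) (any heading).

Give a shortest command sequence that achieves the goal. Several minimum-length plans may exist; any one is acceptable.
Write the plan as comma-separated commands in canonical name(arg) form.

arc(left, 3), arc(left, 3), arc(left, 3)

initial: at (0,2), heading W
step 1 (arc(left, 3)): at (-3,-1), heading S
step 2 (arc(left, 3)): at (0,-4), heading E
step 3 (arc(left, 3)): at (3,-1), heading N
shorter routes all fall short; 3 is best.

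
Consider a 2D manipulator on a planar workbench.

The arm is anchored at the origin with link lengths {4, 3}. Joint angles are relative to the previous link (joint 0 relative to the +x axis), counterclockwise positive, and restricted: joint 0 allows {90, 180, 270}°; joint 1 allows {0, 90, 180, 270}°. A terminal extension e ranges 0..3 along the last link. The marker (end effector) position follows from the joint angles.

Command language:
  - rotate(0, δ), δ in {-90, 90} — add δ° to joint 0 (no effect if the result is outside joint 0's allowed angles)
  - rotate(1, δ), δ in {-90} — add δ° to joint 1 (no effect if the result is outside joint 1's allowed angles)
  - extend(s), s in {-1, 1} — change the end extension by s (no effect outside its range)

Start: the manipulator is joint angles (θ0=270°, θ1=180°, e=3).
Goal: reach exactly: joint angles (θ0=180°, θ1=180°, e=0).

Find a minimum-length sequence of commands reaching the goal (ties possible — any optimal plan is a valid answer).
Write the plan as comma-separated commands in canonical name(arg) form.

extend(-1), extend(-1), extend(-1), rotate(0, -90)

from: joint angles (θ0=270°, θ1=180°, e=3)
step 1 (extend(-1)): joint angles (θ0=270°, θ1=180°, e=2)
step 2 (extend(-1)): joint angles (θ0=270°, θ1=180°, e=1)
step 3 (extend(-1)): joint angles (θ0=270°, θ1=180°, e=0)
step 4 (rotate(0, -90)): joint angles (θ0=180°, θ1=180°, e=0)
nothing shorter than 4 reaches the goal.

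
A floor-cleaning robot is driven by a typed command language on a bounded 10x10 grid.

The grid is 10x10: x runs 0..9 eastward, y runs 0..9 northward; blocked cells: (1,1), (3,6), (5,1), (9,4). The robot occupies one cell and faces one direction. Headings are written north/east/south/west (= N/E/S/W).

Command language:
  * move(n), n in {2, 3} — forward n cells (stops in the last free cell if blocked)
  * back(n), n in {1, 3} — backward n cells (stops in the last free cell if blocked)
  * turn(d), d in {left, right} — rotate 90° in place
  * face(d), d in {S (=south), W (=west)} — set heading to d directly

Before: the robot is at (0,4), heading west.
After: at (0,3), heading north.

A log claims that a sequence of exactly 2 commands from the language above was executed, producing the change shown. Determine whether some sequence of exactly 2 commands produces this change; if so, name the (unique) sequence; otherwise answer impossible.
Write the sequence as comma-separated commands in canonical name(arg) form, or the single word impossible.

key: cell and facing (now N) both changed — the 2 commands mix motion and turning
begin: at (0,4), heading west
[1] after turn(right): at (0,4), heading north
[2] after back(1): at (0,3), heading north
no rival 2-sequence matches.

turn(right), back(1)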